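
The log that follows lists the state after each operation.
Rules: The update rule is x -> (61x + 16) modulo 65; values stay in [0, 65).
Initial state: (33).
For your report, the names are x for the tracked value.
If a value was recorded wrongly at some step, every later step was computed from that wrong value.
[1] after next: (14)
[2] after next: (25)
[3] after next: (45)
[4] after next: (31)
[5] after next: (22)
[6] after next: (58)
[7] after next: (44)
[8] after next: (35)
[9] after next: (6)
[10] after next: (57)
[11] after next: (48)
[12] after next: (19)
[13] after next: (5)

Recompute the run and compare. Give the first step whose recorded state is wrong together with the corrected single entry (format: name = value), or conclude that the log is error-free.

Recomputing the run from the initial state:
step 1: x = 14
step 2: x = 25
step 3: x = 46
step 4: x = 27
step 5: x = 38
step 6: x = 59
step 7: x = 40
step 8: x = 51
step 9: x = 7
step 10: x = 53
step 11: x = 64
step 12: x = 20
step 13: x = 1
The first disagreement with the log is at step 3, where the value should be x = 46.

step 3, x = 46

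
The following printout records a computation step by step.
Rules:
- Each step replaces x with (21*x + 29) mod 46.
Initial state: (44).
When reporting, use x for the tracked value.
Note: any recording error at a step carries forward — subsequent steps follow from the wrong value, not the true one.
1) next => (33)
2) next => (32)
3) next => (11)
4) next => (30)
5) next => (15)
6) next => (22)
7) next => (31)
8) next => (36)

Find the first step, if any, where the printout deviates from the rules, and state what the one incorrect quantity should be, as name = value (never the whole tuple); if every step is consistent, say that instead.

Step 1: x = (21*44 + 29) mod 46 = 33 — agrees with the printout.
Step 2: x = (21*33 + 29) mod 46 = 32 — in agreement.
Step 3: x = (21*32 + 29) mod 46 = 11 — exactly as logged.
Step 4: x = (21*11 + 29) mod 46 = 30 — no discrepancy.
Step 5: x = (21*30 + 29) mod 46 = 15 — matches.
Step 6: x = (21*15 + 29) mod 46 = 22 — verified.
Step 7: x = (21*22 + 29) mod 46 = 31 — in agreement.
Step 8: x = (21*31 + 29) mod 46 = 36 — no discrepancy.
All steps check out; nothing to correct.

no error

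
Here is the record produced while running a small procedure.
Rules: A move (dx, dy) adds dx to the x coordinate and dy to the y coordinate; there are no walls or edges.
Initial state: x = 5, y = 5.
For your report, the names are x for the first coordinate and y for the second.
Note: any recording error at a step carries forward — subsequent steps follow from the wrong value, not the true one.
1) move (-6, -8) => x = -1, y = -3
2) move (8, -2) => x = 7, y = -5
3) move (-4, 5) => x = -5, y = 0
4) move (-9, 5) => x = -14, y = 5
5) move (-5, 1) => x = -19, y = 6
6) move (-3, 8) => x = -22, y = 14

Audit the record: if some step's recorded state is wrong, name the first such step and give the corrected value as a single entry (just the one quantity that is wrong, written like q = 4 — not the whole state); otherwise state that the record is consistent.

step 1: x = 5 + (-6) = -1, y = 5 + (-8) = -3 -> agrees with the record
step 2: x = -1 + (8) = 7, y = -3 + (-2) = -5 -> exactly as logged
step 3: x = 7 + (-4) = 3, y = -5 + (5) = 0 -> the recorded entry deviates here
That makes step 3 the first incorrect line — x = 3 is what it should show.

step 3, x = 3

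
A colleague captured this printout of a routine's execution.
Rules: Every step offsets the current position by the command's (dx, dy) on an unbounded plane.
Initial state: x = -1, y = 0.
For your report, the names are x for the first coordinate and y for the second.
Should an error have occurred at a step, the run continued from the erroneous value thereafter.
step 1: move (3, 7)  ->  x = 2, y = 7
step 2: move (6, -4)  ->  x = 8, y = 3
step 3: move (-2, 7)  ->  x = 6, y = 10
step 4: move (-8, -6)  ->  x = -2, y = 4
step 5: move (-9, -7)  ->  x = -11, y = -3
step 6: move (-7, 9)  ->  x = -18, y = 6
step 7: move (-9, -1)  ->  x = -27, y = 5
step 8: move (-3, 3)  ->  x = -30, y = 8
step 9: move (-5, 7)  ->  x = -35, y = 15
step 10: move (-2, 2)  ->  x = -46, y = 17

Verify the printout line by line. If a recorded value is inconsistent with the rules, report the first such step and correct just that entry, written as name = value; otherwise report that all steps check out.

step 1: x = -1 + (3) = 2, y = 0 + (7) = 7 -> checks out
step 2: x = 2 + (6) = 8, y = 7 + (-4) = 3 -> agrees with the printout
step 3: x = 8 + (-2) = 6, y = 3 + (7) = 10 -> checks out
step 4: x = 6 + (-8) = -2, y = 10 + (-6) = 4 -> checks out
step 5: x = -2 + (-9) = -11, y = 4 + (-7) = -3 -> checks out
step 6: x = -11 + (-7) = -18, y = -3 + (9) = 6 -> checks out
step 7: x = -18 + (-9) = -27, y = 6 + (-1) = 5 -> confirmed correct
step 8: x = -27 + (-3) = -30, y = 5 + (3) = 8 -> checks out
step 9: x = -30 + (-5) = -35, y = 8 + (7) = 15 -> checks out
step 10: x = -35 + (-2) = -37, y = 15 + (2) = 17 -> the printout disagrees here
That makes step 10 the first incorrect line — x = -37 is what it should show.

step 10, x = -37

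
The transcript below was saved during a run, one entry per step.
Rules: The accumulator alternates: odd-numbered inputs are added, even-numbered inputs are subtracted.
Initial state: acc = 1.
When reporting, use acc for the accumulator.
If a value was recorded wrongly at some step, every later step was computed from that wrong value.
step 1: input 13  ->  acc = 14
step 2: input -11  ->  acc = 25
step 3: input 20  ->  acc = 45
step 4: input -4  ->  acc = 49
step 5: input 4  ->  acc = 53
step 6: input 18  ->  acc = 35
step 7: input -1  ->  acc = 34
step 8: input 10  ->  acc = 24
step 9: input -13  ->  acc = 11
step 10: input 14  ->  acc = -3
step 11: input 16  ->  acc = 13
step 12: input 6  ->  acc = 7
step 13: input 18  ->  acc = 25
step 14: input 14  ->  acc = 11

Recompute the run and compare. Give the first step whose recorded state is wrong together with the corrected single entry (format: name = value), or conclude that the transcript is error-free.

no error

Recomputing the run from the initial state:
step 1: acc = 14
step 2: acc = 25
step 3: acc = 45
step 4: acc = 49
step 5: acc = 53
step 6: acc = 35
step 7: acc = 34
step 8: acc = 24
step 9: acc = 11
step 10: acc = -3
step 11: acc = 13
step 12: acc = 7
step 13: acc = 25
step 14: acc = 11
This matches the transcript at every step.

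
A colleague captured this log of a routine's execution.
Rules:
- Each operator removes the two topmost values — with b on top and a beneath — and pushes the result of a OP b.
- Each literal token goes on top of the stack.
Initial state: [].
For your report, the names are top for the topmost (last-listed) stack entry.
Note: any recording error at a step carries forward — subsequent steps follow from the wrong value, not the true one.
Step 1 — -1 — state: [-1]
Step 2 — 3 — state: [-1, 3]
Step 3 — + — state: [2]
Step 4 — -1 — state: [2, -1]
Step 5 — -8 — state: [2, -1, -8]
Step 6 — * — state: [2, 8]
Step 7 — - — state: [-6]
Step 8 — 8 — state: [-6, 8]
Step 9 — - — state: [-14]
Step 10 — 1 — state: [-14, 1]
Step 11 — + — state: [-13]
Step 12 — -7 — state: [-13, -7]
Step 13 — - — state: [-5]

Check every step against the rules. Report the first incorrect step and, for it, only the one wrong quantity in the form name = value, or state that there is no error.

Step 1: push -1: top = -1 — matches.
Step 2: push 3: top = 3 — matches.
Step 3: -1 + 3 = 2 — matches.
Step 4: push -1: top = -1 — same as recorded.
Step 5: push -8: top = -8 — no discrepancy.
Step 6: -1 * -8 = 8 — consistent with the log.
Step 7: 2 - 8 = -6 — in agreement.
Step 8: push 8: top = 8 — checks out.
Step 9: -6 - 8 = -14 — exactly as logged.
Step 10: push 1: top = 1 — agrees with the log.
Step 11: -14 + 1 = -13 — confirmed correct.
Step 12: push -7: top = -7 — agrees with the log.
Step 13: -13 - -7 = -6 — this is not what the log shows.
Step 13 is the first one off; corrected, top = -6.

step 13, top = -6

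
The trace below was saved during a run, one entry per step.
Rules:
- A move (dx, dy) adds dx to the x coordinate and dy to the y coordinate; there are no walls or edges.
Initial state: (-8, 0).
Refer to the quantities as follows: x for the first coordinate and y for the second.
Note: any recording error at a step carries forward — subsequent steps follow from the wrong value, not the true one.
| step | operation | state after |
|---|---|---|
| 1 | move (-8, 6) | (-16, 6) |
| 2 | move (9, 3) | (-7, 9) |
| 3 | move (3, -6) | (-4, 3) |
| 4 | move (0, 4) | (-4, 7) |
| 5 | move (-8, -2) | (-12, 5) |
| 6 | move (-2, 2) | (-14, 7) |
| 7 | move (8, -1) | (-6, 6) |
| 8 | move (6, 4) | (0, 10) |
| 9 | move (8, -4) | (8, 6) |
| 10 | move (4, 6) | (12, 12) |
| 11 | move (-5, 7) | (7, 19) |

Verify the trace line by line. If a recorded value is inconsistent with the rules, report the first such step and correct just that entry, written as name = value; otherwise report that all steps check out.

1. x = -8 + (-8) = -16, y = 0 + (6) = 6 (checks out)
2. x = -16 + (9) = -7, y = 6 + (3) = 9 (agrees with the trace)
3. x = -7 + (3) = -4, y = 9 + (-6) = 3 (matches)
4. x = -4 + (0) = -4, y = 3 + (4) = 7 (in agreement)
5. x = -4 + (-8) = -12, y = 7 + (-2) = 5 (same as recorded)
6. x = -12 + (-2) = -14, y = 5 + (2) = 7 (exactly as logged)
7. x = -14 + (8) = -6, y = 7 + (-1) = 6 (consistent with the trace)
8. x = -6 + (6) = 0, y = 6 + (4) = 10 (in agreement)
9. x = 0 + (8) = 8, y = 10 + (-4) = 6 (agrees with the trace)
10. x = 8 + (4) = 12, y = 6 + (6) = 12 (verified)
11. x = 12 + (-5) = 7, y = 12 + (7) = 19 (confirmed correct)
Nothing is out of place; the run is error-free.

no error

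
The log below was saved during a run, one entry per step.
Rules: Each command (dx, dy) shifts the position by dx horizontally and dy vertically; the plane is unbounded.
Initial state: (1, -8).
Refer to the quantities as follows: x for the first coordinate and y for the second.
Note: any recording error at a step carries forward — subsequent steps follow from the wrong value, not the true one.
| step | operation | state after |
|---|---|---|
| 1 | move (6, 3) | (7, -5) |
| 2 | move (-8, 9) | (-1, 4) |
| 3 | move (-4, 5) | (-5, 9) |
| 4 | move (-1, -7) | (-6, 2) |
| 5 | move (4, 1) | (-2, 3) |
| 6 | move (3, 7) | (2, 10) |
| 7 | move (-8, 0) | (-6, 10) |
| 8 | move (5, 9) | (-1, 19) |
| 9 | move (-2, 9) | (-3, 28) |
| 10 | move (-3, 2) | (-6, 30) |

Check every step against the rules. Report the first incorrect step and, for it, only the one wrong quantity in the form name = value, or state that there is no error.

step 6, x = 1

Recomputing the run from the initial state:
step 1: x = 7, y = -5
step 2: x = -1, y = 4
step 3: x = -5, y = 9
step 4: x = -6, y = 2
step 5: x = -2, y = 3
step 6: x = 1, y = 10
step 7: x = -7, y = 10
step 8: x = -2, y = 19
step 9: x = -4, y = 28
step 10: x = -7, y = 30
The first disagreement with the log is at step 6, where the value should be x = 1.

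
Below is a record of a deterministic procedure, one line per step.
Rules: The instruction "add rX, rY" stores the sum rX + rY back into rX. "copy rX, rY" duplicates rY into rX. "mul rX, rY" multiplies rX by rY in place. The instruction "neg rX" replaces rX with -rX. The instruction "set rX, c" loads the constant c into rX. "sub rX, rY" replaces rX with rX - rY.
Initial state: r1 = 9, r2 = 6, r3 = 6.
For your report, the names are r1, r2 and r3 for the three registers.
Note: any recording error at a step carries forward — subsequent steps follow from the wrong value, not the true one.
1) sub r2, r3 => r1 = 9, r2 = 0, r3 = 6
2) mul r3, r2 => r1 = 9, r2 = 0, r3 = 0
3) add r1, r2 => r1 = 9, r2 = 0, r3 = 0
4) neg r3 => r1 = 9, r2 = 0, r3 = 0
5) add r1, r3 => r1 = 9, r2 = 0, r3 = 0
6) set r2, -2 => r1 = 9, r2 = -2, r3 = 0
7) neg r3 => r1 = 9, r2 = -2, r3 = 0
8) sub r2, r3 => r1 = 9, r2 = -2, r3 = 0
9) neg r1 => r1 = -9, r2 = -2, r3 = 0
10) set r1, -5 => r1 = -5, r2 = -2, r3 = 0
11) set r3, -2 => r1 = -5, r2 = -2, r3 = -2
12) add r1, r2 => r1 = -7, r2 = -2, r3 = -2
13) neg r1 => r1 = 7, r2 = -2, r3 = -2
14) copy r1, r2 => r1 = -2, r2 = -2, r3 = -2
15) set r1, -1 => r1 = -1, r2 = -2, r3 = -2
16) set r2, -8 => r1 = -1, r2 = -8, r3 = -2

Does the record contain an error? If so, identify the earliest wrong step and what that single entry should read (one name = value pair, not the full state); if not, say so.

step 1: r2 = 6 - 6 = 0 -> exactly as logged
step 2: r3 = 6 * 0 = 0 -> in agreement
step 3: r1 = 9 + 0 = 9 -> in agreement
step 4: r3 = -(0) = 0 -> consistent with the record
step 5: r1 = 9 + 0 = 9 -> same as recorded
step 6: r2 = -2 -> verified
step 7: r3 = -(0) = 0 -> exactly as logged
step 8: r2 = -2 - 0 = -2 -> matches
step 9: r1 = -(9) = -9 -> exactly as logged
step 10: r1 = -5 -> consistent with the record
step 11: r3 = -2 -> checks out
step 12: r1 = -5 + -2 = -7 -> consistent with the record
step 13: r1 = -(-7) = 7 -> verified
step 14: r1 = -2 -> in agreement
step 15: r1 = -1 -> matches
step 16: r2 = -8 -> confirmed correct
The recomputation confirms every line.

no error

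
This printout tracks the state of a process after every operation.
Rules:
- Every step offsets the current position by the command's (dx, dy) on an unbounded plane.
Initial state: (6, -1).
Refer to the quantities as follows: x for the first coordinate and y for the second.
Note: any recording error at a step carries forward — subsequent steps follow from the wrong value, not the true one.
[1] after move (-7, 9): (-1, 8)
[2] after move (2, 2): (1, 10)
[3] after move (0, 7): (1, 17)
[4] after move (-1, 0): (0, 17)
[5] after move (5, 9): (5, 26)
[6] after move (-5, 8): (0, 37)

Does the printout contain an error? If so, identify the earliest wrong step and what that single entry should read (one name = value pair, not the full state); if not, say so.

1. x = 6 + (-7) = -1, y = -1 + (9) = 8 (in agreement)
2. x = -1 + (2) = 1, y = 8 + (2) = 10 (no discrepancy)
3. x = 1 + (0) = 1, y = 10 + (7) = 17 (agrees with the printout)
4. x = 1 + (-1) = 0, y = 17 + (0) = 17 (checks out)
5. x = 0 + (5) = 5, y = 17 + (9) = 26 (exactly as logged)
6. x = 5 + (-5) = 0, y = 26 + (8) = 34 (not what was recorded)
First deviation found at step 6; the corrected entry is y = 34.

step 6, y = 34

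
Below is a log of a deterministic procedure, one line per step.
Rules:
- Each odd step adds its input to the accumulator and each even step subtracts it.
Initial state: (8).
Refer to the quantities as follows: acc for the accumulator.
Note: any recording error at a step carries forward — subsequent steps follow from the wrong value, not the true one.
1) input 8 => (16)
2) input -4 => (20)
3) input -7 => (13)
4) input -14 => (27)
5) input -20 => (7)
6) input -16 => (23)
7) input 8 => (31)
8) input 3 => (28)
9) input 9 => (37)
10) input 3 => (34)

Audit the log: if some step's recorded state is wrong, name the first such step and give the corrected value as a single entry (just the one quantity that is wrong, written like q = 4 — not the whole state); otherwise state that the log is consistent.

Step 1: acc = 8 + 8 = 16 — agrees with the log.
Step 2: acc = 16 - -4 = 20 — verified.
Step 3: acc = 20 + -7 = 13 — consistent with the log.
Step 4: acc = 13 - -14 = 27 — exactly as logged.
Step 5: acc = 27 + -20 = 7 — in agreement.
Step 6: acc = 7 - -16 = 23 — exactly as logged.
Step 7: acc = 23 + 8 = 31 — same as recorded.
Step 8: acc = 31 - 3 = 28 — consistent with the log.
Step 9: acc = 28 + 9 = 37 — in agreement.
Step 10: acc = 37 - 3 = 34 — verified.
All steps check out; nothing to correct.

no error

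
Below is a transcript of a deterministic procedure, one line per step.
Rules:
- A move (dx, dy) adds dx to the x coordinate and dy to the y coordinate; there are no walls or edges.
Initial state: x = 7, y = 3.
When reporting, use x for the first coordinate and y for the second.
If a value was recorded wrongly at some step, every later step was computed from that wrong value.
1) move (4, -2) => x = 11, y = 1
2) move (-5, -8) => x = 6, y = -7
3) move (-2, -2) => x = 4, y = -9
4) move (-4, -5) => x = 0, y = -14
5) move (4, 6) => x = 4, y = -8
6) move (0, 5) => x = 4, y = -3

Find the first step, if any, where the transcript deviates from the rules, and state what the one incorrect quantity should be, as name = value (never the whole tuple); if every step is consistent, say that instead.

no error

Recomputing the run from the initial state:
step 1: x = 11, y = 1
step 2: x = 6, y = -7
step 3: x = 4, y = -9
step 4: x = 0, y = -14
step 5: x = 4, y = -8
step 6: x = 4, y = -3
This matches the transcript at every step.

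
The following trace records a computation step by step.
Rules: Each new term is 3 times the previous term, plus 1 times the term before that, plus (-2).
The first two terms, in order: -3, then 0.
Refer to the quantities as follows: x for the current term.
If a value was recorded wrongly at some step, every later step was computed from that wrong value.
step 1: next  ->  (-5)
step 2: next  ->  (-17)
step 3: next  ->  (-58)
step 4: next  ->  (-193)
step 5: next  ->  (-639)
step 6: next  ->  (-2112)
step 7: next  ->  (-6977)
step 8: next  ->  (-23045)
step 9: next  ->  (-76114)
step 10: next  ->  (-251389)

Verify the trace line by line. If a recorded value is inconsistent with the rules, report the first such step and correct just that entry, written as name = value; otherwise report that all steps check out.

Step 1: x = 3*(0) + (1)*(-3) + (-2) = -5 — verified.
Step 2: x = 3*(-5) + (1)*(0) + (-2) = -17 — same as recorded.
Step 3: x = 3*(-17) + (1)*(-5) + (-2) = -58 — confirmed correct.
Step 4: x = 3*(-58) + (1)*(-17) + (-2) = -193 — verified.
Step 5: x = 3*(-193) + (1)*(-58) + (-2) = -639 — no discrepancy.
Step 6: x = 3*(-639) + (1)*(-193) + (-2) = -2112 — matches.
Step 7: x = 3*(-2112) + (1)*(-639) + (-2) = -6977 — matches.
Step 8: x = 3*(-6977) + (1)*(-2112) + (-2) = -23045 — in agreement.
Step 9: x = 3*(-23045) + (1)*(-6977) + (-2) = -76114 — agrees with the trace.
Step 10: x = 3*(-76114) + (1)*(-23045) + (-2) = -251389 — no discrepancy.
Nothing is out of place; the run is error-free.

no error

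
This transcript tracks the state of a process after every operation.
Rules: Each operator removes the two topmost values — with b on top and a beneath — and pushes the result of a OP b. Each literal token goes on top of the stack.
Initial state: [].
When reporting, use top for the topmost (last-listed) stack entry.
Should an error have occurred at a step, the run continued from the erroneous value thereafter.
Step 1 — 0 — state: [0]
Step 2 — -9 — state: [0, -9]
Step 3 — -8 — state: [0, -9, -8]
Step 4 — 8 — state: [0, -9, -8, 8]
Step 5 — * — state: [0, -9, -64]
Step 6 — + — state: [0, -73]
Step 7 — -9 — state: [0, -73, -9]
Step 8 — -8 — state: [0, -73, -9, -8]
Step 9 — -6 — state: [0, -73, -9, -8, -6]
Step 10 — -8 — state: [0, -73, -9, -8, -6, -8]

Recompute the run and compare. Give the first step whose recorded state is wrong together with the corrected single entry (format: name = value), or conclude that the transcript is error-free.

step 1: push 0: top = 0 -> same as recorded
step 2: push -9: top = -9 -> no discrepancy
step 3: push -8: top = -8 -> consistent with the transcript
step 4: push 8: top = 8 -> confirmed correct
step 5: -8 * 8 = -64 -> agrees with the transcript
step 6: -9 + -64 = -73 -> checks out
step 7: push -9: top = -9 -> agrees with the transcript
step 8: push -8: top = -8 -> agrees with the transcript
step 9: push -6: top = -6 -> verified
step 10: push -8: top = -8 -> no discrepancy
All steps check out; nothing to correct.

no error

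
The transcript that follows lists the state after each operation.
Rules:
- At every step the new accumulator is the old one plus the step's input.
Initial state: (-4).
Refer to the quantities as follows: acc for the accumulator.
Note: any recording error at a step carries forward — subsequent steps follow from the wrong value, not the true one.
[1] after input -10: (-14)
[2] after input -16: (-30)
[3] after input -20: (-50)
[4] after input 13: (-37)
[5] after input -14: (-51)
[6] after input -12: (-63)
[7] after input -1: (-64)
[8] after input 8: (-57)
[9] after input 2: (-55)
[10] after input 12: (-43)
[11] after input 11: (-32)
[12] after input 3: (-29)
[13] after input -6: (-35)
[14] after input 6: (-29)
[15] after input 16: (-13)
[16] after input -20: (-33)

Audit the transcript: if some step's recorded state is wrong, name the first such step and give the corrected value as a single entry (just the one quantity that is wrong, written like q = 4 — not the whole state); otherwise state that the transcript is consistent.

step 8, acc = -56

Step 1: acc = -4 + -10 = -14 — in agreement.
Step 2: acc = -14 + -16 = -30 — same as recorded.
Step 3: acc = -30 + -20 = -50 — confirmed correct.
Step 4: acc = -50 + 13 = -37 — same as recorded.
Step 5: acc = -37 + -14 = -51 — same as recorded.
Step 6: acc = -51 + -12 = -63 — no discrepancy.
Step 7: acc = -63 + -1 = -64 — no discrepancy.
Step 8: acc = -64 + 8 = -56 — the transcript has a different value.
The audit stops at step 8: the recorded entry is wrong and should be acc = -56.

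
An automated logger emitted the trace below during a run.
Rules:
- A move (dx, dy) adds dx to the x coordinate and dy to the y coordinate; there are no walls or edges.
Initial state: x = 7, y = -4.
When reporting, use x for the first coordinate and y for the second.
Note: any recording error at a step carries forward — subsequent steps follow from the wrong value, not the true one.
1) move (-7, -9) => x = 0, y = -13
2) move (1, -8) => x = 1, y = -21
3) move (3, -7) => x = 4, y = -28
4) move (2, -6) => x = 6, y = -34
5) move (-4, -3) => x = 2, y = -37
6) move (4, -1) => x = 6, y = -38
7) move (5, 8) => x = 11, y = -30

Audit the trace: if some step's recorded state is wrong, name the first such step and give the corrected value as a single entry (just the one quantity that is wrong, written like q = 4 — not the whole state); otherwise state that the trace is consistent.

Recomputing the run from the initial state:
step 1: x = 0, y = -13
step 2: x = 1, y = -21
step 3: x = 4, y = -28
step 4: x = 6, y = -34
step 5: x = 2, y = -37
step 6: x = 6, y = -38
step 7: x = 11, y = -30
This matches the trace at every step.

no error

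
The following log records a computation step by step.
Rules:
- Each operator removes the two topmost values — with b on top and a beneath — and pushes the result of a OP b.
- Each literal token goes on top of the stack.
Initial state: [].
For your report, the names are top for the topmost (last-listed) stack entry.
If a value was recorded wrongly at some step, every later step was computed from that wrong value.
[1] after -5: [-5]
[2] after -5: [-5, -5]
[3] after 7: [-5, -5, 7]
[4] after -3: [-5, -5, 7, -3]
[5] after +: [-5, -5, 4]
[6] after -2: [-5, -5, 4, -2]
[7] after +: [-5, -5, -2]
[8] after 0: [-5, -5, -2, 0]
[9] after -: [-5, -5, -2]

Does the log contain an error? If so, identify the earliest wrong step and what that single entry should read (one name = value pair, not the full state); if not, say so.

step 7, top = 2

Step 1: push -5: top = -5 — exactly as logged.
Step 2: push -5: top = -5 — same as recorded.
Step 3: push 7: top = 7 — matches.
Step 4: push -3: top = -3 — exactly as logged.
Step 5: 7 + -3 = 4 — exactly as logged.
Step 6: push -2: top = -2 — confirmed correct.
Step 7: 4 + -2 = 2 — this is not what the log shows.
The earliest wrong entry is at step 7: it should read top = 2.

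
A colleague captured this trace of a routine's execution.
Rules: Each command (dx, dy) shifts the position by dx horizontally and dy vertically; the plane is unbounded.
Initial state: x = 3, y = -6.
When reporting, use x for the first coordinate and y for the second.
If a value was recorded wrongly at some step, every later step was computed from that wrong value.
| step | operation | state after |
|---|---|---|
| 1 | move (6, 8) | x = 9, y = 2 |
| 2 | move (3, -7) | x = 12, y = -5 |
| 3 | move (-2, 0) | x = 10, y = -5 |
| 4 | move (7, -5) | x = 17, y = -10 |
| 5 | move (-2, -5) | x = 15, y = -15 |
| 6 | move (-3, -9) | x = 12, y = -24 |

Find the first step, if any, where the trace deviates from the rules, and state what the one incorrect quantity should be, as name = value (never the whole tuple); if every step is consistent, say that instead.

no error

Recomputing the run from the initial state:
step 1: x = 9, y = 2
step 2: x = 12, y = -5
step 3: x = 10, y = -5
step 4: x = 17, y = -10
step 5: x = 15, y = -15
step 6: x = 12, y = -24
This matches the trace at every step.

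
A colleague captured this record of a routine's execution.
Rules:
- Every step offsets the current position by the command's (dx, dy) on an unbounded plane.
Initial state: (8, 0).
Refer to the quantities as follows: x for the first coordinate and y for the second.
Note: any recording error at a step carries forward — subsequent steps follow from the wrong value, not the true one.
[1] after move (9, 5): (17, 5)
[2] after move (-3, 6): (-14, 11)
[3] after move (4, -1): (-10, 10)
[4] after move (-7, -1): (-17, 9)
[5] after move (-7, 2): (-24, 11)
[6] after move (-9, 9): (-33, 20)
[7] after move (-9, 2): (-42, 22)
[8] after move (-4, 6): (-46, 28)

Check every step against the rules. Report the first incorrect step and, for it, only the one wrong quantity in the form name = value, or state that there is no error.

1. x = 8 + (9) = 17, y = 0 + (5) = 5 (no discrepancy)
2. x = 17 + (-3) = 14, y = 5 + (6) = 11 (the recorded entry deviates here)
First deviation found at step 2; the corrected entry is x = 14.

step 2, x = 14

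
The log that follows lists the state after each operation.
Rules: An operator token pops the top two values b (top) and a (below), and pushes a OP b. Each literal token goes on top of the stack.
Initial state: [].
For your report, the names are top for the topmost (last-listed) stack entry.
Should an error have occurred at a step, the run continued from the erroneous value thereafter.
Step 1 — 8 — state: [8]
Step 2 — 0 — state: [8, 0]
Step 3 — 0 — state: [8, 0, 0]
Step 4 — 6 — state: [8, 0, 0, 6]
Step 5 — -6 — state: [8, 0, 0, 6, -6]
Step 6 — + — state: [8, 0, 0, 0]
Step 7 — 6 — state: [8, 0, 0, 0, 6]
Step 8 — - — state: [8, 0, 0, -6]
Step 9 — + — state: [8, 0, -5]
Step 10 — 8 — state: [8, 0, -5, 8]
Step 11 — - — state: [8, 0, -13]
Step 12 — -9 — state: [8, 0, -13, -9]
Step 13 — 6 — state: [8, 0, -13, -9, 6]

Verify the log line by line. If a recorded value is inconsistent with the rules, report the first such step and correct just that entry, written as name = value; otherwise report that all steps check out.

Step 1: push 8: top = 8 — consistent with the log.
Step 2: push 0: top = 0 — confirmed correct.
Step 3: push 0: top = 0 — in agreement.
Step 4: push 6: top = 6 — verified.
Step 5: push -6: top = -6 — verified.
Step 6: 6 + -6 = 0 — checks out.
Step 7: push 6: top = 6 — agrees with the log.
Step 8: 0 - 6 = -6 — same as recorded.
Step 9: 0 + -6 = -6 — this is not what the log shows.
Step 9 is the first one off; corrected, top = -6.

step 9, top = -6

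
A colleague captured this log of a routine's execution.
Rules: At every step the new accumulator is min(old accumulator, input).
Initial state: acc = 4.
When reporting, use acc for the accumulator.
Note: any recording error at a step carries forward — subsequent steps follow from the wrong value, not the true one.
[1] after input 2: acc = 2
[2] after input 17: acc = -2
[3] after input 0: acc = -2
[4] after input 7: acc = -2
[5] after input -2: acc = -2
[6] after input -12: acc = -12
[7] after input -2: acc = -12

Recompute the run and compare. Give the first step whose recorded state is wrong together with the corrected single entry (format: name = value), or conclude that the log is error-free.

step 2, acc = 2

Recomputing the run from the initial state:
step 1: acc = 2
step 2: acc = 2
step 3: acc = 0
step 4: acc = 0
step 5: acc = -2
step 6: acc = -12
step 7: acc = -12
The first disagreement with the log is at step 2, where the value should be acc = 2.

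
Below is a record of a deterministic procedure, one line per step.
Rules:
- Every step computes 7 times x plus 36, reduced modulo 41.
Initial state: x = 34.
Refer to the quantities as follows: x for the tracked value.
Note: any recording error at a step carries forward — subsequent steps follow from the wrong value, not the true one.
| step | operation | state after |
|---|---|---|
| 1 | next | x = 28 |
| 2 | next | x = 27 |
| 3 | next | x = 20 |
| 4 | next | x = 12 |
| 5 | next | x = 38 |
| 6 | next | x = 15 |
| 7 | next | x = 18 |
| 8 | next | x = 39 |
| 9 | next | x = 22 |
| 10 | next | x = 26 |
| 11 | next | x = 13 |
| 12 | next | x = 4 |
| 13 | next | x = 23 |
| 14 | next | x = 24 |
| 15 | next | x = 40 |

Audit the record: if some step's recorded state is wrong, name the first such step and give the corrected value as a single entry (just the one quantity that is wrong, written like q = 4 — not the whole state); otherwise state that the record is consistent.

step 14, x = 33

Recomputing the run from the initial state:
step 1: x = 28
step 2: x = 27
step 3: x = 20
step 4: x = 12
step 5: x = 38
step 6: x = 15
step 7: x = 18
step 8: x = 39
step 9: x = 22
step 10: x = 26
step 11: x = 13
step 12: x = 4
step 13: x = 23
step 14: x = 33
step 15: x = 21
The first disagreement with the record is at step 14, where the value should be x = 33.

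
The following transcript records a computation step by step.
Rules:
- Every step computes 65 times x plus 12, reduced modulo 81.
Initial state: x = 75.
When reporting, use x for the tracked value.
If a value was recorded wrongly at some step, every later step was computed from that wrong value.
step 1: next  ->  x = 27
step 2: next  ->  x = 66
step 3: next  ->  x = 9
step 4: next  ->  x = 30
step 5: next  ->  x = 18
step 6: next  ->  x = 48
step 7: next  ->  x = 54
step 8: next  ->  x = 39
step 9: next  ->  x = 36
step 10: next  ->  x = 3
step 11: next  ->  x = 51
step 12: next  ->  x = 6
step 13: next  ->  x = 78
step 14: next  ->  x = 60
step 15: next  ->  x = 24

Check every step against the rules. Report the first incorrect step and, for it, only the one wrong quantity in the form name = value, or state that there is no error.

Recomputing the run from the initial state:
step 1: x = 27
step 2: x = 66
step 3: x = 9
step 4: x = 30
step 5: x = 18
step 6: x = 48
step 7: x = 54
step 8: x = 39
step 9: x = 36
step 10: x = 3
step 11: x = 45
step 12: x = 21
step 13: x = 0
step 14: x = 12
step 15: x = 63
The first disagreement with the transcript is at step 11, where the value should be x = 45.

step 11, x = 45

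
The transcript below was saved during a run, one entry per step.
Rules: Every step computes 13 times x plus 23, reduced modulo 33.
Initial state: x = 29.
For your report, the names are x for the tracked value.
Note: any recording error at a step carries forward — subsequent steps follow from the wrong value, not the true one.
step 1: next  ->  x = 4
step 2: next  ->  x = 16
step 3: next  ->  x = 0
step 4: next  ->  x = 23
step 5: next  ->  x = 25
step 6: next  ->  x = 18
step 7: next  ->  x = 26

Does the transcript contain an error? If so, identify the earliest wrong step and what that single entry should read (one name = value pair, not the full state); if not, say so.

Step 1: x = (13*29 + 23) mod 33 = 4 — same as recorded.
Step 2: x = (13*4 + 23) mod 33 = 9 — the transcript has a different value.
Step 2 is the first one off; corrected, x = 9.

step 2, x = 9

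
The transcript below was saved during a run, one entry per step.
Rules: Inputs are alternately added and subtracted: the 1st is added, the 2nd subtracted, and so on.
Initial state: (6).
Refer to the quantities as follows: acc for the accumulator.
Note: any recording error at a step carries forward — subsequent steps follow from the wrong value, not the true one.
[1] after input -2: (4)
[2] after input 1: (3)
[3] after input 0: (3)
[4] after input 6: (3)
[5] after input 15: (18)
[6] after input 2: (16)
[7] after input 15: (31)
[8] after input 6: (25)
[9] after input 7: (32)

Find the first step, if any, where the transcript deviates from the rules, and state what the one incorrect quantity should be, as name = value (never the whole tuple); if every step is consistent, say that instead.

step 4, acc = -3

Step 1: acc = 6 + -2 = 4 — same as recorded.
Step 2: acc = 4 - 1 = 3 — no discrepancy.
Step 3: acc = 3 + 0 = 3 — no discrepancy.
Step 4: acc = 3 - 6 = -3 — the entry is off here.
First incorrect step: 4; the correct value is acc = -3.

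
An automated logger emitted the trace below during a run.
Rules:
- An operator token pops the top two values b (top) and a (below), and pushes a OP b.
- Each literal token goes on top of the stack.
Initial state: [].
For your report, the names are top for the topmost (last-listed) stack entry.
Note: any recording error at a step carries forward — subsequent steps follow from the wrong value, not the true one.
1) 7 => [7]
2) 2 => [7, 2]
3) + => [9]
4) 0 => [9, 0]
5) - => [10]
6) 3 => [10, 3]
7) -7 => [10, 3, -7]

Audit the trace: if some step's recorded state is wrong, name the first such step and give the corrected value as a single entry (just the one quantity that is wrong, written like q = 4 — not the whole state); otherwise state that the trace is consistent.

Recomputing the run from the initial state:
step 1: [7]
step 2: [7, 2]
step 3: [9]
step 4: [9, 0]
step 5: [9]
step 6: [9, 3]
step 7: [9, 3, -7]
The first disagreement with the trace is at step 5, where the value should be top = 9.

step 5, top = 9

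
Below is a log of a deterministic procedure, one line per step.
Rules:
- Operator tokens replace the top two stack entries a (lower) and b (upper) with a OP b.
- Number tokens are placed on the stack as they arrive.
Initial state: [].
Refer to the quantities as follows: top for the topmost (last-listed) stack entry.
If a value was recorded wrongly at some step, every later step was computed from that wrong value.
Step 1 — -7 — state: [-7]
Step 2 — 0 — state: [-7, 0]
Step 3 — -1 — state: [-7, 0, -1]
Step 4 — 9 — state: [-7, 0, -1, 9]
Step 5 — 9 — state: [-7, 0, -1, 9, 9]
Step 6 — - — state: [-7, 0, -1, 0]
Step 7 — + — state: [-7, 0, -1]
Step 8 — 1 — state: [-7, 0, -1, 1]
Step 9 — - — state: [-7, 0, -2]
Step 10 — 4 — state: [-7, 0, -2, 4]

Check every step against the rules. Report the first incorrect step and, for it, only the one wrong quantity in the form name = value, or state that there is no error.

step 1: push -7: top = -7 -> in agreement
step 2: push 0: top = 0 -> exactly as logged
step 3: push -1: top = -1 -> checks out
step 4: push 9: top = 9 -> confirmed correct
step 5: push 9: top = 9 -> no discrepancy
step 6: 9 - 9 = 0 -> in agreement
step 7: -1 + 0 = -1 -> matches
step 8: push 1: top = 1 -> agrees with the log
step 9: -1 - 1 = -2 -> verified
step 10: push 4: top = 4 -> consistent with the log
Every step is consistent.

no error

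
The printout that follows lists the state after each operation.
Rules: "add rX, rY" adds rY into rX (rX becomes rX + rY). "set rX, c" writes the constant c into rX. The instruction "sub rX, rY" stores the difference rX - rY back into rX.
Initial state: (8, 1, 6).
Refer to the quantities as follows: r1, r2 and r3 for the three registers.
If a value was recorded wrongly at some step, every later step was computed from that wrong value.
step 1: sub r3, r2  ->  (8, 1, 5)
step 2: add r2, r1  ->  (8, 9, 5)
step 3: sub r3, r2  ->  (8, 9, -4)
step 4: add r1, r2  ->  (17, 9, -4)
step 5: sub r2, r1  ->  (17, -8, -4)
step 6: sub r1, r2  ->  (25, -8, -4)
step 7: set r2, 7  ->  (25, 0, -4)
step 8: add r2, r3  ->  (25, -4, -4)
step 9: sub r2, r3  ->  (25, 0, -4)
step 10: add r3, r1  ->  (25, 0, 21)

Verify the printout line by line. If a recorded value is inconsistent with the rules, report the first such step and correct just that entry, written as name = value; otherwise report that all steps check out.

step 7, r2 = 7

step 1: r3 = 6 - 1 = 5 -> in agreement
step 2: r2 = 1 + 8 = 9 -> verified
step 3: r3 = 5 - 9 = -4 -> same as recorded
step 4: r1 = 8 + 9 = 17 -> checks out
step 5: r2 = 9 - 17 = -8 -> consistent with the printout
step 6: r1 = 17 - -8 = 25 -> matches
step 7: r2 = 7 -> the printout has a different value
Step 7 is the first one off; corrected, r2 = 7.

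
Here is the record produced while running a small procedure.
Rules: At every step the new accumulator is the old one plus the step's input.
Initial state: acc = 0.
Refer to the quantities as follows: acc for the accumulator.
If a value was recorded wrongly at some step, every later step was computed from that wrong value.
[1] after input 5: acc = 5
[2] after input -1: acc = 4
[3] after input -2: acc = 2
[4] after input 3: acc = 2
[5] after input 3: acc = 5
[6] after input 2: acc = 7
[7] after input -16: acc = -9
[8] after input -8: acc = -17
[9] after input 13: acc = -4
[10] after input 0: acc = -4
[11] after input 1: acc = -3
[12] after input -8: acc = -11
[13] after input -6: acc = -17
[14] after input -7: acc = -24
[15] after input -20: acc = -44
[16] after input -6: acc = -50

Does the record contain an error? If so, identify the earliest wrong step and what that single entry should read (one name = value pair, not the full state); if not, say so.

Step 1: acc = 0 + 5 = 5 — same as recorded.
Step 2: acc = 5 + -1 = 4 — same as recorded.
Step 3: acc = 4 + -2 = 2 — no discrepancy.
Step 4: acc = 2 + 3 = 5 — the record has a different value.
The earliest wrong entry is at step 4: it should read acc = 5.

step 4, acc = 5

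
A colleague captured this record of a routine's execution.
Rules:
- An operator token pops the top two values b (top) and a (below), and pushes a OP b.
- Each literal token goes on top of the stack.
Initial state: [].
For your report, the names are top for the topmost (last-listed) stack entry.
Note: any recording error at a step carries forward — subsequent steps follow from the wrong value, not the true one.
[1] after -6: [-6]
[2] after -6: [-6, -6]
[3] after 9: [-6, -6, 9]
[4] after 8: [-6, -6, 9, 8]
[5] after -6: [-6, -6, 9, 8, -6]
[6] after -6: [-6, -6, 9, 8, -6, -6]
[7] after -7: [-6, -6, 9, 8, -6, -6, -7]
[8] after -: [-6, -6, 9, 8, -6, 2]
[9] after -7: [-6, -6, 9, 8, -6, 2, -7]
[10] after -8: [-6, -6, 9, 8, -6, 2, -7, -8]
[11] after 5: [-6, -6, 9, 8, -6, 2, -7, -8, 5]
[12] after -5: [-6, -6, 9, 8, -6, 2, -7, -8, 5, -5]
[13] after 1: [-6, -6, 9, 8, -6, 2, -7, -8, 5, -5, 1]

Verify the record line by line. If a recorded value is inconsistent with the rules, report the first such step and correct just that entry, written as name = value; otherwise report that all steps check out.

Recomputing the run from the initial state:
step 1: [-6]
step 2: [-6, -6]
step 3: [-6, -6, 9]
step 4: [-6, -6, 9, 8]
step 5: [-6, -6, 9, 8, -6]
step 6: [-6, -6, 9, 8, -6, -6]
step 7: [-6, -6, 9, 8, -6, -6, -7]
step 8: [-6, -6, 9, 8, -6, 1]
step 9: [-6, -6, 9, 8, -6, 1, -7]
step 10: [-6, -6, 9, 8, -6, 1, -7, -8]
step 11: [-6, -6, 9, 8, -6, 1, -7, -8, 5]
step 12: [-6, -6, 9, 8, -6, 1, -7, -8, 5, -5]
step 13: [-6, -6, 9, 8, -6, 1, -7, -8, 5, -5, 1]
The first disagreement with the record is at step 8, where the value should be top = 1.

step 8, top = 1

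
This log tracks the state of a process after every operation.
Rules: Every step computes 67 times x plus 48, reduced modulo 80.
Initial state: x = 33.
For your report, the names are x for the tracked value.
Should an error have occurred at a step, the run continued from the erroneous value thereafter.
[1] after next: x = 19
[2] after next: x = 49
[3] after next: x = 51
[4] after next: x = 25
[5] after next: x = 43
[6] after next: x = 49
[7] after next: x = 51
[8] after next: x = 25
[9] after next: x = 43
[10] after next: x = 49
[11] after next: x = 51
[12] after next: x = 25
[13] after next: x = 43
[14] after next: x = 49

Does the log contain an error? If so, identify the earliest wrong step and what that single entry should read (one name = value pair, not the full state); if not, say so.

Recomputing the run from the initial state:
step 1: x = 19
step 2: x = 41
step 3: x = 75
step 4: x = 33
step 5: x = 19
step 6: x = 41
step 7: x = 75
step 8: x = 33
step 9: x = 19
step 10: x = 41
step 11: x = 75
step 12: x = 33
step 13: x = 19
step 14: x = 41
The first disagreement with the log is at step 2, where the value should be x = 41.

step 2, x = 41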